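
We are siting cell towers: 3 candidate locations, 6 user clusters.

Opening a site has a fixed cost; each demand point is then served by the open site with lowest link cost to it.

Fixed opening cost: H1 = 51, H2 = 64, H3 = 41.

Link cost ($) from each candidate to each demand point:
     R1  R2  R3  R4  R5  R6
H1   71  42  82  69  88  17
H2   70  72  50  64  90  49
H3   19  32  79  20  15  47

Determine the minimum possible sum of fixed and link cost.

Open {H3}: assign each demand point to its cheapest open site.
  R1→H3 19, R2→H3 32, R3→H3 79, R4→H3 20, R5→H3 15, R6→H3 47
  link cost 212, fixed 41 → total 253.
Compare {H1, H3}: link cost 182 + fixed 92 = 274.
Compare {H2, H3}: link cost 183 + fixed 105 = 288.
Compare {H1, H2, H3}: link cost 153 + fixed 156 = 309.
All other subsets cost ≥ 274. Minimum total cost: 253.

253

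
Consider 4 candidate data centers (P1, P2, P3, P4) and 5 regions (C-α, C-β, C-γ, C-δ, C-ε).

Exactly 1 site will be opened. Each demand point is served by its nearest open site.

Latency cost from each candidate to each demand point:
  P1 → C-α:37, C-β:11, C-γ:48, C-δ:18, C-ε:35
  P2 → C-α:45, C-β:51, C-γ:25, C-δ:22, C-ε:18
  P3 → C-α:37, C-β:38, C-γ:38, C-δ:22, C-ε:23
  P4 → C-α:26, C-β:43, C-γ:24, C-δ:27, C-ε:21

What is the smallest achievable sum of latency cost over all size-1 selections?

Open {P4}.
  C-α→P4 26, C-β→P4 43, C-γ→P4 24, C-δ→P4 27, C-ε→P4 21  ⇒ total 141.
Compare {P1}: total 149.
Compare {P3}: total 158.
No size-1 selection does better; minimum is 141.

141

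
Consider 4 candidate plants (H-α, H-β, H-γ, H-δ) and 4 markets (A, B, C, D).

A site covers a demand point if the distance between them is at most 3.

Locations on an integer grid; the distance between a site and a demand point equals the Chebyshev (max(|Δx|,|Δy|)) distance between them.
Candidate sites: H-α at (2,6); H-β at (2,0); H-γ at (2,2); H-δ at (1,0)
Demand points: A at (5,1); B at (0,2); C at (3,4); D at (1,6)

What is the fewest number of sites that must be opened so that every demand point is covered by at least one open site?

2

Coverage sets (demand points within 3 of each site):
  H-α: {C, D}
  H-β: {A, B}
  H-γ: {A, B, C}
  H-δ: {B}
No single site covers all 4 demand points.
But {H-α, H-β} covers everything, so the minimum is 2.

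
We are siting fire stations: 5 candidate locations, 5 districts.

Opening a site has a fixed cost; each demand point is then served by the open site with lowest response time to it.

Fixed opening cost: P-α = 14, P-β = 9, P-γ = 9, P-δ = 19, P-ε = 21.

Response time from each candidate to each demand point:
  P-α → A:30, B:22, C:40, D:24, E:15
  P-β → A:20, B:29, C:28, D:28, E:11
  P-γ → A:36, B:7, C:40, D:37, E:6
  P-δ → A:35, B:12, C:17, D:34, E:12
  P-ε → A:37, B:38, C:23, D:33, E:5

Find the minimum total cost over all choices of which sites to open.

Open {P-β, P-γ}: assign each demand point to its cheapest open site.
  A→P-β 20, B→P-γ 7, C→P-β 28, D→P-β 28, E→P-γ 6
  response time 89, fixed 18 → total 107.
Compare {P-β, P-γ, P-δ}: response time 78 + fixed 37 = 115.
Compare {P-β, P-δ}: response time 88 + fixed 28 = 116.
Compare {P-α, P-β, P-γ}: response time 85 + fixed 32 = 117.
All other subsets cost ≥ 115. Minimum total cost: 107.

107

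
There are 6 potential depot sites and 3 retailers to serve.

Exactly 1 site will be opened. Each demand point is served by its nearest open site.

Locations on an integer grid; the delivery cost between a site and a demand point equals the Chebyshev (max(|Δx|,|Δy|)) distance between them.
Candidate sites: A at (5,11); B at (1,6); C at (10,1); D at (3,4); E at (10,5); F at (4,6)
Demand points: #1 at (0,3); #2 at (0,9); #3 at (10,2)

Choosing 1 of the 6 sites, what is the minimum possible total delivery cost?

Open {F}.
  #1→F 4, #2→F 4, #3→F 6  ⇒ total 14.
Compare {B}: total 15.
Compare {D}: total 15.
No size-1 selection does better; minimum is 14.

14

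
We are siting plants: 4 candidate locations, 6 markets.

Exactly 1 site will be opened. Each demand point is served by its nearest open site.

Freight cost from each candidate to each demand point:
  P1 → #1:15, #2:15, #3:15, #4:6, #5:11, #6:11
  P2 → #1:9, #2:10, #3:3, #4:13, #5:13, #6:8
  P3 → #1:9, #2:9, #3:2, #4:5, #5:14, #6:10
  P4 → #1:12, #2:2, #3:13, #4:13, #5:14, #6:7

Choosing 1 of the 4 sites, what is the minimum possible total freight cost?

Open {P3}.
  #1→P3 9, #2→P3 9, #3→P3 2, #4→P3 5, #5→P3 14, #6→P3 10  ⇒ total 49.
Compare {P2}: total 56.
Compare {P4}: total 61.
No size-1 selection does better; minimum is 49.

49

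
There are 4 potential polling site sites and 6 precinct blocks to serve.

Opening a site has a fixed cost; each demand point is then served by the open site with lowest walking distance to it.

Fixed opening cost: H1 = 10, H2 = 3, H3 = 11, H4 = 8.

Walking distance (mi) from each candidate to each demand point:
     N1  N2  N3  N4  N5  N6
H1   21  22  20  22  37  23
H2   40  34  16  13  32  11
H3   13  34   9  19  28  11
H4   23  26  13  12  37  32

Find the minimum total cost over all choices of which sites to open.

118

Open {H3, H4}: assign each demand point to its cheapest open site.
  N1→H3 13, N2→H4 26, N3→H3 9, N4→H4 12, N5→H3 28, N6→H3 11
  walking distance 99, fixed 19 → total 118.
Compare {H1, H2, H3}: walking distance 96 + fixed 24 = 120.
Compare {H2, H3, H4}: walking distance 99 + fixed 22 = 121.
Compare {H2, H3}: walking distance 108 + fixed 14 = 122.
All other subsets cost ≥ 120. Minimum total cost: 118.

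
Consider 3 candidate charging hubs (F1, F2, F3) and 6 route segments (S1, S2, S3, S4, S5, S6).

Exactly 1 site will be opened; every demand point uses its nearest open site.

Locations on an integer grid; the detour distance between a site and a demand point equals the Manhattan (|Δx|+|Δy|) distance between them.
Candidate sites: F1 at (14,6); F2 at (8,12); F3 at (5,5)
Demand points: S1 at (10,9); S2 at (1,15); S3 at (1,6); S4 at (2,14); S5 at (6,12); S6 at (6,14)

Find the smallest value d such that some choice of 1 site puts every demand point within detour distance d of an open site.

13

Open {F2}.
  Farthest demand point is S3 at detour distance 13 (to F2); all others are ≤ 13.
With {F3} the worst case is 14.
With {F1} the worst case is 22.
No size-1 selection achieves below 13.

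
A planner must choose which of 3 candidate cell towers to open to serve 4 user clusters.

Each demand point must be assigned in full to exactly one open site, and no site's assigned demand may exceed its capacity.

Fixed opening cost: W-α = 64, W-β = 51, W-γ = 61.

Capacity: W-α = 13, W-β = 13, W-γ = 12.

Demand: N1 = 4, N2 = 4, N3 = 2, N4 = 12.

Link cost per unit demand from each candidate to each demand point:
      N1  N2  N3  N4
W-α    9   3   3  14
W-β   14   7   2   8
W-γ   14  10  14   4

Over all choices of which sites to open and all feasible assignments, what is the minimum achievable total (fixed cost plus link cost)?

227

Open {W-α, W-γ}; cheapest assignment that respects the capacities:
  W-α (cap 13, load 10): N1, N2, N3 — cost 4×9 + 4×3 + 2×3 = 54
  W-γ (cap 12, load 12): N4 — cost 12×4 = 48
  Shipping 102, fixed 125 → total 227.
  Any other capacity-feasible assignment to {W-α, W-γ} ships for at least 102.
Compare {W-β, W-γ}: its best feasible assignment gives total 248.
Compare {W-α, W-β}: its best feasible assignment gives total 265.
Every other set of open sites that can feasibly serve all demand totals ≥ 248 even under its best assignment. Minimum: 227.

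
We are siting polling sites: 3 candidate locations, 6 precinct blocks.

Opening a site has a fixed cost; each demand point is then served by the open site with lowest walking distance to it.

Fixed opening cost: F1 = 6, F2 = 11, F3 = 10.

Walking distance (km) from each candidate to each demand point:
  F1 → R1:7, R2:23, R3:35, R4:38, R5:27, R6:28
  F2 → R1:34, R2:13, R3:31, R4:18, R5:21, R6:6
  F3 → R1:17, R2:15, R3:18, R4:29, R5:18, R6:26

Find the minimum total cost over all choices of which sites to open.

Open {F1, F2, F3}: assign each demand point to its cheapest open site.
  R1→F1 7, R2→F2 13, R3→F3 18, R4→F2 18, R5→F3 18, R6→F2 6
  walking distance 80, fixed 27 → total 107.
Compare {F2, F3}: walking distance 90 + fixed 21 = 111.
Compare {F1, F2}: walking distance 96 + fixed 17 = 113.
Compare {F1, F3}: walking distance 113 + fixed 16 = 129.
All other subsets cost ≥ 111. Minimum total cost: 107.

107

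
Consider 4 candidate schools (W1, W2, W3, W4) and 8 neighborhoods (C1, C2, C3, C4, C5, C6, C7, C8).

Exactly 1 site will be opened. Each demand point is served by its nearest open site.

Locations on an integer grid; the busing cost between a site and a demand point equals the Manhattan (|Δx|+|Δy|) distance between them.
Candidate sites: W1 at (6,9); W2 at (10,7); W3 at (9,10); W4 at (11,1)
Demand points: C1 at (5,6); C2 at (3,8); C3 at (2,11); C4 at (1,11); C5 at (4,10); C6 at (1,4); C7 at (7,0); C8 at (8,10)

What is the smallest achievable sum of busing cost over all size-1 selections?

Open {W1}.
  C1→W1 4, C2→W1 4, C3→W1 6, C4→W1 7, C5→W1 3, C6→W1 10, C7→W1 10, C8→W1 3  ⇒ total 47.
Compare {W3}: total 65.
Compare {W2}: total 75.
No size-1 selection does better; minimum is 47.

47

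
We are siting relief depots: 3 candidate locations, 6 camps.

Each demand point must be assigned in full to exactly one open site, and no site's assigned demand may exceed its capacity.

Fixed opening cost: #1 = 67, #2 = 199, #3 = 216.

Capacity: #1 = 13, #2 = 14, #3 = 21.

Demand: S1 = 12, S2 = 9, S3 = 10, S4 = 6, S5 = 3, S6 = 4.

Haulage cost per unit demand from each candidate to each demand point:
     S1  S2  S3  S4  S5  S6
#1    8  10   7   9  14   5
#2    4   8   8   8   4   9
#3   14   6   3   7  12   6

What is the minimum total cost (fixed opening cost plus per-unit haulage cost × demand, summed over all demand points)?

730

Open {#1, #2, #3}; cheapest assignment that respects the capacities:
  #1 (cap 13, load 13): S4, S5, S6 — cost 6×9 + 3×14 + 4×5 = 116
  #2 (cap 14, load 12): S1 — cost 12×4 = 48
  #3 (cap 21, load 19): S2, S3 — cost 9×6 + 10×3 = 84
  Shipping 248, fixed 482 → total 730.
  Any other capacity-feasible assignment to {#1, #2, #3} ships for at least 248.
Total demand is 44 and no other set of sites has combined capacity ≥ 44, so {#1, #2, #3} is the only feasible choice of open sites. Minimum: 730.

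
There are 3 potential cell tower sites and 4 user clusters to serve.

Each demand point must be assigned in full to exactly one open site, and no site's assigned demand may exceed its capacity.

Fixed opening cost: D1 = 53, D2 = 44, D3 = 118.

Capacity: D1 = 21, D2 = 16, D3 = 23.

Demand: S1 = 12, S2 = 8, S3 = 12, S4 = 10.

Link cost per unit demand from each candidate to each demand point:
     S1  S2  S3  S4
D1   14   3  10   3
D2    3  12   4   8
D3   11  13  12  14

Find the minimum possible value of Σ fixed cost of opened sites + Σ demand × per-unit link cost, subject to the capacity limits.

Open {D1, D2, D3}; cheapest assignment that respects the capacities:
  D1 (cap 21, load 18): S2, S4 — cost 8×3 + 10×3 = 54
  D2 (cap 16, load 12): S1 — cost 12×3 = 36
  D3 (cap 23, load 12): S3 — cost 12×12 = 144
  Shipping 234, fixed 215 → total 449.
  Any other capacity-feasible assignment to {D1, D2, D3} ships for at least 234.
Compare {D1, D3}: its best feasible assignment gives total 587.
Every other set of open sites that can feasibly serve all demand totals ≥ 587 even under its best assignment. Minimum: 449.

449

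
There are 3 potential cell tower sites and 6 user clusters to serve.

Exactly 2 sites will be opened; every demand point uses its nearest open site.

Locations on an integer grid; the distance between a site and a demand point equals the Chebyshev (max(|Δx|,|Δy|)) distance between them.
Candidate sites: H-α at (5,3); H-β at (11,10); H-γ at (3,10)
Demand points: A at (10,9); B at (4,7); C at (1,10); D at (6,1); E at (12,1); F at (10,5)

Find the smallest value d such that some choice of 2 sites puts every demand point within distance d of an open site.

7

Open {H-α, H-β}.
  Farthest demand point is C at distance 7 (to H-α); all others are ≤ 7.
With {H-α, H-γ} the worst case is 7.
With {H-β, H-γ} the worst case is 9.
No size-2 selection achieves below 7.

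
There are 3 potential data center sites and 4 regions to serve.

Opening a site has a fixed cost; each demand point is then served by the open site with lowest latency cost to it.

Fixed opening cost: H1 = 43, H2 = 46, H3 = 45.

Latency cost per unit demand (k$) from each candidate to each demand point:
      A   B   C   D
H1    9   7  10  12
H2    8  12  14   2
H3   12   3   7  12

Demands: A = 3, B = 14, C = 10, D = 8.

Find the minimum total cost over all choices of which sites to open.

243

Open {H2, H3}: assign each demand point to its cheapest open site.
  A→H2 3×8=24, B→H3 14×3=42, C→H3 10×7=70, D→H2 8×2=16
  latency cost 152, fixed 91 → total 243.
Compare {H1, H2, H3}: latency cost 152 + fixed 134 = 286.
Compare {H3}: latency cost 244 + fixed 45 = 289.
Compare {H1, H3}: latency cost 235 + fixed 88 = 323.
All other subsets cost ≥ 286. Minimum total cost: 243.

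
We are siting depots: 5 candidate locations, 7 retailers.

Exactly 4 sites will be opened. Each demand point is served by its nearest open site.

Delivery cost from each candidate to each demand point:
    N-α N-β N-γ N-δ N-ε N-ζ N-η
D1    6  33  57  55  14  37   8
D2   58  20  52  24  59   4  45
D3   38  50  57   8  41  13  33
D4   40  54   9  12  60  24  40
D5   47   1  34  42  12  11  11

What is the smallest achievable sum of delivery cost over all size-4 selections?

Open {D1, D2, D4, D5}.
  N-α→D1 6, N-β→D5 1, N-γ→D4 9, N-δ→D4 12, N-ε→D5 12, N-ζ→D2 4, N-η→D1 8  ⇒ total 52.
Compare {D1, D3, D4, D5}: total 55.
Compare {D1, D2, D3, D4}: total 69.
No size-4 selection does better; minimum is 52.

52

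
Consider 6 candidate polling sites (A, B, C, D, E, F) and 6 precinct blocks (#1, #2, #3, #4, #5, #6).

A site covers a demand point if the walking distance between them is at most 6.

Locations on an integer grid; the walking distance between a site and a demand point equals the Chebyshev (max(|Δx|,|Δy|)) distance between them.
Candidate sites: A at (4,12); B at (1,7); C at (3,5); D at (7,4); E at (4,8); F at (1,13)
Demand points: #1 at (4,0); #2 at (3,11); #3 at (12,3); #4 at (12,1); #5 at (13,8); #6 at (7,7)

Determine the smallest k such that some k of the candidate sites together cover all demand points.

Coverage sets (demand points within 6 of each site):
  A: {#2, #6}
  B: {#2, #6}
  C: {#1, #2, #6}
  D: {#1, #3, #4, #5, #6}
  E: {#2, #6}
  F: {#2, #6}
No single site covers all 6 demand points.
But {A, D} covers everything, so the minimum is 2.

2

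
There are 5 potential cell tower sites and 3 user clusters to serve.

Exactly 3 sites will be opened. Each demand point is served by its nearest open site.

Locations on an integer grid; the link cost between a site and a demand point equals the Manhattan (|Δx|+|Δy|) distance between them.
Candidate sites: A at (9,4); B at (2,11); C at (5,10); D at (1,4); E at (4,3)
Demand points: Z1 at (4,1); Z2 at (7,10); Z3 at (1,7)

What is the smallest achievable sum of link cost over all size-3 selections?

Open {C, D, E}.
  Z1→E 2, Z2→C 2, Z3→D 3  ⇒ total 7.
Compare {B, C, E}: total 9.
Compare {A, C, D}: total 11.
No size-3 selection does better; minimum is 7.

7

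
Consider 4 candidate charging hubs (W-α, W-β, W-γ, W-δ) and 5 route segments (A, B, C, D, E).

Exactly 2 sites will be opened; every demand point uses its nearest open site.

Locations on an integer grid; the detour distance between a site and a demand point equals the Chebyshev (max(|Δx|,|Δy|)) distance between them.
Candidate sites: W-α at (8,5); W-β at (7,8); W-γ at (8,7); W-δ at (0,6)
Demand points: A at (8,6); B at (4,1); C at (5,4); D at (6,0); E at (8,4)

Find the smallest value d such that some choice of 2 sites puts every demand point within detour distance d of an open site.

5

Open {W-α, W-β}.
  Farthest demand point is D at detour distance 5 (to W-α); all others are ≤ 5.
With {W-α, W-γ} the worst case is 5.
With {W-α, W-δ} the worst case is 5.
No size-2 selection achieves below 5.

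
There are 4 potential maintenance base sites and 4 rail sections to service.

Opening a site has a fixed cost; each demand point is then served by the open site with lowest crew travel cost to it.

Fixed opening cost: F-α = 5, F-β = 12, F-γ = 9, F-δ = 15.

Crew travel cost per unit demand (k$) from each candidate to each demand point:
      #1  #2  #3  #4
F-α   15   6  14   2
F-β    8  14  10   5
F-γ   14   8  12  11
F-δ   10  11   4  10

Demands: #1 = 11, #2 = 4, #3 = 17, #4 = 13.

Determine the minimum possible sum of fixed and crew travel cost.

Open {F-α, F-β, F-δ}: assign each demand point to its cheapest open site.
  #1→F-β 11×8=88, #2→F-α 4×6=24, #3→F-δ 17×4=68, #4→F-α 13×2=26
  crew travel cost 206, fixed 32 → total 238.
Compare {F-α, F-β, F-γ, F-δ}: crew travel cost 206 + fixed 41 = 247.
Compare {F-α, F-δ}: crew travel cost 228 + fixed 20 = 248.
Compare {F-α, F-γ, F-δ}: crew travel cost 228 + fixed 29 = 257.
All other subsets cost ≥ 247. Minimum total cost: 238.

238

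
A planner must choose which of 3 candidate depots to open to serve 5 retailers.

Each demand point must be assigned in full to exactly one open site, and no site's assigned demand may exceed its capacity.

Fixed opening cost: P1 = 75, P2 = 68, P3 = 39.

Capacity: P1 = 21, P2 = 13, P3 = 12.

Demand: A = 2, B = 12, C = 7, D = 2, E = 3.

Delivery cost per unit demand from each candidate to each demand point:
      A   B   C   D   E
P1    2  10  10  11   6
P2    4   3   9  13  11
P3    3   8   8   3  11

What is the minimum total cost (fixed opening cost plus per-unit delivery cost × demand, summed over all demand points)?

293

Open {P1, P2}; cheapest assignment that respects the capacities:
  P1 (cap 21, load 14): A, C, D, E — cost 2×2 + 7×10 + 2×11 + 3×6 = 114
  P2 (cap 13, load 12): B — cost 12×3 = 36
  Shipping 150, fixed 143 → total 293.
  Any other capacity-feasible assignment to {P1, P2} ships for at least 150.
Compare {P1, P2, P3}: its best feasible assignment gives total 302.
Compare {P1, P3}: its best feasible assignment gives total 318.
Every other set of open sites that can feasibly serve all demand totals ≥ 302 even under its best assignment. Minimum: 293.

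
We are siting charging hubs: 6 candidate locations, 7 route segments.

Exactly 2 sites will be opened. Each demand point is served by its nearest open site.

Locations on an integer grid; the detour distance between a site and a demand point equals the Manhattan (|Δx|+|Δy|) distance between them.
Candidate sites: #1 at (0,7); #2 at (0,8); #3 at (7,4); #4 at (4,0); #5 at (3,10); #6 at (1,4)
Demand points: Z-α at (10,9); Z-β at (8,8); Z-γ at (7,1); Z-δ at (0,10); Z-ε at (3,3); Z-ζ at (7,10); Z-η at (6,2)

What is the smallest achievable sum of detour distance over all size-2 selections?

31

Open {#3, #5}.
  Z-α→#3 8, Z-β→#3 5, Z-γ→#3 3, Z-δ→#5 3, Z-ε→#3 5, Z-ζ→#5 4, Z-η→#3 3  ⇒ total 31.
Compare {#2, #3}: total 32.
Compare {#1, #3}: total 33.
No size-2 selection does better; minimum is 31.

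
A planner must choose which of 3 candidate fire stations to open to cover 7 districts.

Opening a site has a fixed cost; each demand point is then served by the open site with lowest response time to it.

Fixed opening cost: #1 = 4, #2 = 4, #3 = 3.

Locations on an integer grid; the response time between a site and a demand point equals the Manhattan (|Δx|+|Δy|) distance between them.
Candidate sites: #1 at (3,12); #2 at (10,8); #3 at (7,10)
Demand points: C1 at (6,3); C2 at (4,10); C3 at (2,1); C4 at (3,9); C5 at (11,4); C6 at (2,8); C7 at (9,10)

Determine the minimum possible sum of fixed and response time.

48

Open {#1, #2}: assign each demand point to its cheapest open site.
  C1→#2 9, C2→#1 3, C3→#1 12, C4→#1 3, C5→#2 5, C6→#1 5, C7→#2 3
  response time 40, fixed 8 → total 48.
Compare {#1, #2, #3}: response time 38 + fixed 11 = 49.
Compare {#1, #3}: response time 43 + fixed 7 = 50.
Compare {#2, #3}: response time 44 + fixed 7 = 51.
All other subsets cost ≥ 49. Minimum total cost: 48.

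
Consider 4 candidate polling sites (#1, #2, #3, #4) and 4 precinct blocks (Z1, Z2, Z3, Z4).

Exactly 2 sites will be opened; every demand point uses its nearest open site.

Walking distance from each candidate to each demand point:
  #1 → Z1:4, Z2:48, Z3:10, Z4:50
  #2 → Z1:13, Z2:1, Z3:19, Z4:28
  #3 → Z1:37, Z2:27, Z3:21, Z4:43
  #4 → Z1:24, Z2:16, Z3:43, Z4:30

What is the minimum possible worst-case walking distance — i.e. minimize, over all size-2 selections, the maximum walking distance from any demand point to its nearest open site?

28

Open {#1, #2}.
  Farthest demand point is Z4 at walking distance 28 (to #2); all others are ≤ 28.
With {#2, #3} the worst case is 28.
With {#2, #4} the worst case is 28.
No size-2 selection achieves below 28.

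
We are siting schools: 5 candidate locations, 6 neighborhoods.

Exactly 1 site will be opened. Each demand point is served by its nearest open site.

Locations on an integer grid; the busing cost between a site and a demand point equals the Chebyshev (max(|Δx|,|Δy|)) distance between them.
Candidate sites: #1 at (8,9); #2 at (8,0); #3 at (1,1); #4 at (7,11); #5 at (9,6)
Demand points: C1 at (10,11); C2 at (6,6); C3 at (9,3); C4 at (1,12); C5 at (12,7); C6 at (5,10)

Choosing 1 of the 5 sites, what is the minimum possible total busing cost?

Open {#1}.
  C1→#1 2, C2→#1 3, C3→#1 6, C4→#1 7, C5→#1 4, C6→#1 3  ⇒ total 25.
Compare {#5}: total 26.
Compare {#4}: total 29.
No size-1 selection does better; minimum is 25.

25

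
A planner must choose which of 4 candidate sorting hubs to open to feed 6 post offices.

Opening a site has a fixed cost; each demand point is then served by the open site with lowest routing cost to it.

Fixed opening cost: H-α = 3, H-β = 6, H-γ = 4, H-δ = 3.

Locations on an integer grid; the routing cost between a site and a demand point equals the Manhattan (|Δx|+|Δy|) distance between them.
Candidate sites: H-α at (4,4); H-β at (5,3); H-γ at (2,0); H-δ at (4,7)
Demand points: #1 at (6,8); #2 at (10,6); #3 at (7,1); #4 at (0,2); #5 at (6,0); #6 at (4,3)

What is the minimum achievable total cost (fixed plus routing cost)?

34

Open {H-β, H-δ}: assign each demand point to its cheapest open site.
  #1→H-δ 3, #2→H-δ 7, #3→H-β 4, #4→H-β 6, #5→H-β 4, #6→H-β 1
  routing cost 25, fixed 9 → total 34.
Compare {H-β}: routing cost 29 + fixed 6 = 35.
Compare {H-α, H-δ}: routing cost 29 + fixed 6 = 35.
Compare {H-γ, H-δ}: routing cost 28 + fixed 7 = 35.
All other subsets cost ≥ 35. Minimum total cost: 34.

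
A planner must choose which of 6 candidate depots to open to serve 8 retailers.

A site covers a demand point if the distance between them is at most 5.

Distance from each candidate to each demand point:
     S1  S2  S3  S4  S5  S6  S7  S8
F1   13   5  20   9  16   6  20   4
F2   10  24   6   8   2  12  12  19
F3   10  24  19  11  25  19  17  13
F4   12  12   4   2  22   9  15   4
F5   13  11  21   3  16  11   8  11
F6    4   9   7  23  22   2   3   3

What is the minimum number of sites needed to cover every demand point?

4

Coverage sets (demand points within 5 of each site):
  F1: {S2, S8}
  F2: {S5}
  F3: {}
  F4: {S3, S4, S8}
  F5: {S4}
  F6: {S1, S6, S7, S8}
No 3 sites suffice: every size-3 union leaves at least one demand point uncovered.
But {F1, F2, F4, F6} covers everything, so the minimum is 4.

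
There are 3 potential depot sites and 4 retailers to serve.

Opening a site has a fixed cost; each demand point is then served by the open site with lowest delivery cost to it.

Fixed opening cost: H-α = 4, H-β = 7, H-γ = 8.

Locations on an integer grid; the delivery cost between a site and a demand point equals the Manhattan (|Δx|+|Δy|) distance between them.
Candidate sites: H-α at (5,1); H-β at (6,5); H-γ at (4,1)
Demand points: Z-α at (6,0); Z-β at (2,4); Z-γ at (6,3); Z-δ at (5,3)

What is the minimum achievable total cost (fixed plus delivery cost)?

Open {H-α}: assign each demand point to its cheapest open site.
  Z-α→H-α 2, Z-β→H-α 6, Z-γ→H-α 3, Z-δ→H-α 2
  delivery cost 13, fixed 4 → total 17.
Compare {H-β}: delivery cost 15 + fixed 7 = 22.
Compare {H-α, H-β}: delivery cost 11 + fixed 11 = 22.
Compare {H-γ}: delivery cost 15 + fixed 8 = 23.
All other subsets cost ≥ 22. Minimum total cost: 17.

17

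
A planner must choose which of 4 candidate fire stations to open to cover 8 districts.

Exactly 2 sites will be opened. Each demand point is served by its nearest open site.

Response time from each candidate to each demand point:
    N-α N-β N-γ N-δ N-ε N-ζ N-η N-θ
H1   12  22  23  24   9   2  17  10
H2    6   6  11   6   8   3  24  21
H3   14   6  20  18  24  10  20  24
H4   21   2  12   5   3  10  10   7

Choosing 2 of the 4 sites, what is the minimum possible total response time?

Open {H2, H4}.
  N-α→H2 6, N-β→H4 2, N-γ→H2 11, N-δ→H4 5, N-ε→H4 3, N-ζ→H2 3, N-η→H4 10, N-θ→H4 7  ⇒ total 47.
Compare {H1, H4}: total 53.
Compare {H3, H4}: total 63.
No size-2 selection does better; minimum is 47.

47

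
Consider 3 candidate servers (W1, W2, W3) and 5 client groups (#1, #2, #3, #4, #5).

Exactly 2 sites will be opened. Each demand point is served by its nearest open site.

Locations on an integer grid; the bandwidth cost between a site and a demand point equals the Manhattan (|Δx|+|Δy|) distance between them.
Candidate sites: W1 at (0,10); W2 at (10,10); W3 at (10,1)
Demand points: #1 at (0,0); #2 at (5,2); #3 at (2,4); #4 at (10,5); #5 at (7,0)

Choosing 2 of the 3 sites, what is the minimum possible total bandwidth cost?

32

Open {W1, W3}.
  #1→W1 10, #2→W3 6, #3→W1 8, #4→W3 4, #5→W3 4  ⇒ total 32.
Compare {W2, W3}: total 36.
Compare {W1, W2}: total 49.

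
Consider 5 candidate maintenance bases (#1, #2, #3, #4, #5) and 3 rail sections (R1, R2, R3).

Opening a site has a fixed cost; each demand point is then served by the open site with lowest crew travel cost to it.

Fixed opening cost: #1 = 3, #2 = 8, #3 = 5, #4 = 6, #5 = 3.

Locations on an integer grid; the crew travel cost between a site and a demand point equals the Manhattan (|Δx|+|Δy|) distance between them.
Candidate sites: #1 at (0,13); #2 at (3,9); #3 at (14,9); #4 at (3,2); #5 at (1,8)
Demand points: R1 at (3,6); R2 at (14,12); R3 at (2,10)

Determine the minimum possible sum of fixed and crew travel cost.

18

Open {#3, #5}: assign each demand point to its cheapest open site.
  R1→#5 4, R2→#3 3, R3→#5 3
  crew travel cost 10, fixed 8 → total 18.
Compare {#2, #3}: crew travel cost 8 + fixed 13 = 21.
Compare {#1, #3, #5}: crew travel cost 10 + fixed 11 = 21.
Compare {#1, #2, #3}: crew travel cost 8 + fixed 16 = 24.
All other subsets cost ≥ 21. Minimum total cost: 18.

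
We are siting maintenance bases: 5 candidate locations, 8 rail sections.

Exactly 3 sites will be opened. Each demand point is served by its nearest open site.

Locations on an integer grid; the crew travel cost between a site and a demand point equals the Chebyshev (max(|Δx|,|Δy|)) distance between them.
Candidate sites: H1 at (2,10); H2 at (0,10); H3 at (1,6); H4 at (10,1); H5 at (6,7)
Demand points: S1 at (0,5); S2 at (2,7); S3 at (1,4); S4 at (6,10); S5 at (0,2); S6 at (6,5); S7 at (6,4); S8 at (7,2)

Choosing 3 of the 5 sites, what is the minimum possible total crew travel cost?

Open {H3, H4, H5}.
  S1→H3 1, S2→H3 1, S3→H3 2, S4→H5 3, S5→H3 4, S6→H5 2, S7→H5 3, S8→H4 3  ⇒ total 19.
Compare {H1, H3, H5}: total 21.
Compare {H2, H3, H5}: total 21.
No size-3 selection does better; minimum is 19.

19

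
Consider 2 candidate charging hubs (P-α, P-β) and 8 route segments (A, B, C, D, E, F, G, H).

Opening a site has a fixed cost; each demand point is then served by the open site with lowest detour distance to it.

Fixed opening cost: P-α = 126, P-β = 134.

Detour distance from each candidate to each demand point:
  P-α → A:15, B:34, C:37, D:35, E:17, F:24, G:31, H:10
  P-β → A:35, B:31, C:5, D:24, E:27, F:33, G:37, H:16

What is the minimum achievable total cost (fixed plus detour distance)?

329

Open {P-α}: assign each demand point to its cheapest open site.
  A→P-α 15, B→P-α 34, C→P-α 37, D→P-α 35, E→P-α 17, F→P-α 24, G→P-α 31, H→P-α 10
  detour distance 203, fixed 126 → total 329.
Compare {P-β}: detour distance 208 + fixed 134 = 342.
Compare {P-α, P-β}: detour distance 157 + fixed 260 = 417.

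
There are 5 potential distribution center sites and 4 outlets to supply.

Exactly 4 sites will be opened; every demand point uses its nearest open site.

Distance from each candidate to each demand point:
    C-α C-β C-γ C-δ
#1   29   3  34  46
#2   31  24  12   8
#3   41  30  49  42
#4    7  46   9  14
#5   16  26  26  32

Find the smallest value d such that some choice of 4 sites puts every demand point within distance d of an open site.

Open {#1, #2, #3, #4}.
  Farthest demand point is C-γ at distance 9 (to #4); all others are ≤ 9.
With {#1, #2, #4, #5} the worst case is 9.
With {#1, #3, #4, #5} the worst case is 14.
No size-4 selection achieves below 9.

9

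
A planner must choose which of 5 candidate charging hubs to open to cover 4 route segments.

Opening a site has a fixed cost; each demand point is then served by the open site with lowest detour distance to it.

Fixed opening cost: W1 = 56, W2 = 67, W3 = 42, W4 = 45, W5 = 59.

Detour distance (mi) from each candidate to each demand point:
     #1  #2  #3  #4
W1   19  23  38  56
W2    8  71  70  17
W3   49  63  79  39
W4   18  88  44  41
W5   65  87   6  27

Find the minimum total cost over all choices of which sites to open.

190

Open {W1, W5}: assign each demand point to its cheapest open site.
  #1→W1 19, #2→W1 23, #3→W5 6, #4→W5 27
  detour distance 75, fixed 115 → total 190.
Compare {W1}: detour distance 136 + fixed 56 = 192.
Compare {W1, W2}: detour distance 86 + fixed 123 = 209.
Compare {W1, W3}: detour distance 119 + fixed 98 = 217.
All other subsets cost ≥ 192. Minimum total cost: 190.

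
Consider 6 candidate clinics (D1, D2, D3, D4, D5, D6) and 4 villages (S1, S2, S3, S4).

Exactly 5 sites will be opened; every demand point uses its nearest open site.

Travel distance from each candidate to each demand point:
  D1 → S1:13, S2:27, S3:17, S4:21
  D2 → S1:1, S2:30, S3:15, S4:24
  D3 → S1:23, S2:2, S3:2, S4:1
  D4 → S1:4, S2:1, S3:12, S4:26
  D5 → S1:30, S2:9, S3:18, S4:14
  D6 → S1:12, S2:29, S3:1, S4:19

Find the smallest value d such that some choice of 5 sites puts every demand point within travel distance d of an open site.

Open {D1, D2, D3, D4, D6}.
  Farthest demand point is S1 at travel distance 1 (to D2); all others are ≤ 1.
With {D2, D3, D4, D5, D6} the worst case is 1.
With {D1, D2, D3, D4, D5} the worst case is 2.
No size-5 selection achieves below 1.

1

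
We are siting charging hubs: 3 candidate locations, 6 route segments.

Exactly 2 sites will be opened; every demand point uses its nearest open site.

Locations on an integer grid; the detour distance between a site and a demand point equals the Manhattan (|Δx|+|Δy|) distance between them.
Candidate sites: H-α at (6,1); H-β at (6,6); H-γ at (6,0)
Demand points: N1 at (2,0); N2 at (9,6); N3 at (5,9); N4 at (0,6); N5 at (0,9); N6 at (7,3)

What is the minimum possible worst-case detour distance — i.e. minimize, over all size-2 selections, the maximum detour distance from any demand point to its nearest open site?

Open {H-α, H-β}.
  Farthest demand point is N5 at detour distance 9 (to H-β); all others are ≤ 9.
With {H-β, H-γ} the worst case is 9.
With {H-α, H-γ} the worst case is 14.
No size-2 selection achieves below 9.

9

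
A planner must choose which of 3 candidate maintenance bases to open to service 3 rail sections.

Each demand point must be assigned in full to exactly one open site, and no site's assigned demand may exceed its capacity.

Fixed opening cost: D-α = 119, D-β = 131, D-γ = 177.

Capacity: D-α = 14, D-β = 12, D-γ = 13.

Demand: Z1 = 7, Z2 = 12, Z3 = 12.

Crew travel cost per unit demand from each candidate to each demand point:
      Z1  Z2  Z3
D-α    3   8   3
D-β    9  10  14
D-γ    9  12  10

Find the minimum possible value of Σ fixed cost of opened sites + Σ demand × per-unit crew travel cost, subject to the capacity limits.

646

Open {D-α, D-β, D-γ}; cheapest assignment that respects the capacities:
  D-α (cap 14, load 12): Z3 — cost 12×3 = 36
  D-β (cap 12, load 12): Z2 — cost 12×10 = 120
  D-γ (cap 13, load 7): Z1 — cost 7×9 = 63
  Shipping 219, fixed 427 → total 646.
  Any other capacity-feasible assignment to {D-α, D-β, D-γ} ships for at least 219.
Total demand is 31 and no other set of sites has combined capacity ≥ 31, so {D-α, D-β, D-γ} is the only feasible choice of open sites. Minimum: 646.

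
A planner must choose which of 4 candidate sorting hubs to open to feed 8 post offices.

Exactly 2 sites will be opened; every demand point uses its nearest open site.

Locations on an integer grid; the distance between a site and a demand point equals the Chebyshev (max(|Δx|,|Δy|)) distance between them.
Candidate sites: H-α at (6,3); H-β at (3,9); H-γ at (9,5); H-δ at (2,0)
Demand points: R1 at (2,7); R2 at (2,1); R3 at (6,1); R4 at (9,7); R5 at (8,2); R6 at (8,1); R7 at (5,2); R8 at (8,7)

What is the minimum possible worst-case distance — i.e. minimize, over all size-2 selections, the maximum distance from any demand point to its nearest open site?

Open {H-α, H-β}.
  Farthest demand point is R2 at distance 4 (to H-α); all others are ≤ 4.
With {H-α, H-γ} the worst case is 4.
With {H-α, H-δ} the worst case is 4.
No size-2 selection achieves below 4.

4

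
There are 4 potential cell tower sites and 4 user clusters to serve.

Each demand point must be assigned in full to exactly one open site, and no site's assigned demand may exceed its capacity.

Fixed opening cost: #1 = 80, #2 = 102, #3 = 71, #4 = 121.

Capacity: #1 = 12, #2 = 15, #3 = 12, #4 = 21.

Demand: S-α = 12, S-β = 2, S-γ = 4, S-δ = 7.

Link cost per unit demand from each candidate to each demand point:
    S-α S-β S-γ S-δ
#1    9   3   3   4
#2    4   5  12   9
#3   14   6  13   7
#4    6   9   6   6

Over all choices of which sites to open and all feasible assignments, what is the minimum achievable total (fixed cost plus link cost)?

280

Open {#1, #2}; cheapest assignment that respects the capacities:
  #1 (cap 12, load 11): S-γ, S-δ — cost 4×3 + 7×4 = 40
  #2 (cap 15, load 14): S-α, S-β — cost 12×4 + 2×5 = 58
  Shipping 98, fixed 182 → total 280.
  Any other capacity-feasible assignment to {#1, #2} ships for at least 98.
Compare {#1, #4}: its best feasible assignment gives total 331.
Compare {#2, #3}: its best feasible assignment gives total 332.
Every other set of open sites that can feasibly serve all demand totals ≥ 331 even under its best assignment. Minimum: 280.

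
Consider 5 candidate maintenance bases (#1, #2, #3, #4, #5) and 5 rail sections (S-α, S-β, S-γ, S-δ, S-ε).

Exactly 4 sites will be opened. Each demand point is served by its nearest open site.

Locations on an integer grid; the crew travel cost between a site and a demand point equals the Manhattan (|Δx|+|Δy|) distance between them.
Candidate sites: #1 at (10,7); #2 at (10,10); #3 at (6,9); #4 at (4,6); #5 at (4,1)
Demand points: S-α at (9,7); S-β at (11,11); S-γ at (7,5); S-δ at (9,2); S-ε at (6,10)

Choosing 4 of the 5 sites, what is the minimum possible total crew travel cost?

14

Open {#1, #2, #3, #4}.
  S-α→#1 1, S-β→#2 2, S-γ→#4 4, S-δ→#1 6, S-ε→#3 1  ⇒ total 14.
Compare {#1, #2, #3, #5}: total 15.
Compare {#1, #2, #4, #5}: total 17.
No size-4 selection does better; minimum is 14.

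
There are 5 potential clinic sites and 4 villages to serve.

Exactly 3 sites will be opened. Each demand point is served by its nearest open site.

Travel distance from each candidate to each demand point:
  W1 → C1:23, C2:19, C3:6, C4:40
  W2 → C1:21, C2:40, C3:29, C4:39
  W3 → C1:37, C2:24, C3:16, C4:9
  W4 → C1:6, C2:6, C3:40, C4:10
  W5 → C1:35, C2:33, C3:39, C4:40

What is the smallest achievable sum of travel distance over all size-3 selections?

27

Open {W1, W3, W4}.
  C1→W4 6, C2→W4 6, C3→W1 6, C4→W3 9  ⇒ total 27.
Compare {W1, W2, W4}: total 28.
Compare {W1, W4, W5}: total 28.
No size-3 selection does better; minimum is 27.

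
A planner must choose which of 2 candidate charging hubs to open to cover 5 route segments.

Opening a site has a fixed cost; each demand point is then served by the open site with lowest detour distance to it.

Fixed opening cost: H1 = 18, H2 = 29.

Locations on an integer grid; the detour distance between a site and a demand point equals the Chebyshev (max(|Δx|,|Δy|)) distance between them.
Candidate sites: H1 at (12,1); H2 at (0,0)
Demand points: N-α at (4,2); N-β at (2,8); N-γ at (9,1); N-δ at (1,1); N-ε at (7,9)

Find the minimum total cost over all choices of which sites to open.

Open {H1}: assign each demand point to its cheapest open site.
  N-α→H1 8, N-β→H1 10, N-γ→H1 3, N-δ→H1 11, N-ε→H1 8
  detour distance 40, fixed 18 → total 58.
Compare {H2}: detour distance 31 + fixed 29 = 60.
Compare {H1, H2}: detour distance 24 + fixed 47 = 71.

58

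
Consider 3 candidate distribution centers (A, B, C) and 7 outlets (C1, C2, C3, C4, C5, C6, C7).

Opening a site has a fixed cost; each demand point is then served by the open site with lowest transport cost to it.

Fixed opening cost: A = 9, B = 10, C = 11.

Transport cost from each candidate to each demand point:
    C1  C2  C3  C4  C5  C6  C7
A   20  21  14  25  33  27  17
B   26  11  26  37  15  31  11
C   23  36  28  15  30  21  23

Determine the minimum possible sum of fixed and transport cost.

137

Open {A, B, C}: assign each demand point to its cheapest open site.
  C1→A 20, C2→B 11, C3→A 14, C4→C 15, C5→B 15, C6→C 21, C7→B 11
  transport cost 107, fixed 30 → total 137.
Compare {A, B}: transport cost 123 + fixed 19 = 142.
Compare {B, C}: transport cost 122 + fixed 21 = 143.
Compare {A, C}: transport cost 138 + fixed 20 = 158.
All other subsets cost ≥ 142. Minimum total cost: 137.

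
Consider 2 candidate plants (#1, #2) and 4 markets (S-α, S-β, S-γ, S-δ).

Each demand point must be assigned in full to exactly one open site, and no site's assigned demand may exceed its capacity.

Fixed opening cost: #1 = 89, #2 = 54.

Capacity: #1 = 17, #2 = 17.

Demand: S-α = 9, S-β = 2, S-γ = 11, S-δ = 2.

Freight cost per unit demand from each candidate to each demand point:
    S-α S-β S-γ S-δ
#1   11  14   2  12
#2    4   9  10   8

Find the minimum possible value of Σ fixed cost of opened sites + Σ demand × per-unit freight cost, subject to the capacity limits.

235

Open {#1, #2}; cheapest assignment that respects the capacities:
  #1 (cap 17, load 11): S-γ — cost 11×2 = 22
  #2 (cap 17, load 13): S-α, S-β, S-δ — cost 9×4 + 2×9 + 2×8 = 70
  Shipping 92, fixed 143 → total 235.
  Any other capacity-feasible assignment to {#1, #2} ships for at least 92.
Total demand is 24 and no other set of sites has combined capacity ≥ 24, so {#1, #2} is the only feasible choice of open sites. Minimum: 235.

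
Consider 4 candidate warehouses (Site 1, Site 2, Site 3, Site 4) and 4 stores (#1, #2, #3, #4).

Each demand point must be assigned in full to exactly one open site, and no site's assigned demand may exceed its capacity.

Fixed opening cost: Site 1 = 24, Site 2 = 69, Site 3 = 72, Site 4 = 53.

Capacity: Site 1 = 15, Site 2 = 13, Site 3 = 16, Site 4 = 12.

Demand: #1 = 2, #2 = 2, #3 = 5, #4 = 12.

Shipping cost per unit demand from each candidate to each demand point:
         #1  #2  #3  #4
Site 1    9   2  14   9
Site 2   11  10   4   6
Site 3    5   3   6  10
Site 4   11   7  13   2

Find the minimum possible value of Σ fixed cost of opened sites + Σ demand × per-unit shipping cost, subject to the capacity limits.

Open {Site 1, Site 4}; cheapest assignment that respects the capacities:
  Site 1 (cap 15, load 9): #1, #2, #3 — cost 2×9 + 2×2 + 5×14 = 92
  Site 4 (cap 12, load 12): #4 — cost 12×2 = 24
  Shipping 116, fixed 77 → total 193.
  Any other capacity-feasible assignment to {Site 1, Site 4} ships for at least 116.
Compare {Site 3, Site 4}: its best feasible assignment gives total 195.
Compare {Site 2, Site 4}: its best feasible assignment gives total 208.
Every other set of open sites that can feasibly serve all demand totals ≥ 195 even under its best assignment. Minimum: 193.

193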